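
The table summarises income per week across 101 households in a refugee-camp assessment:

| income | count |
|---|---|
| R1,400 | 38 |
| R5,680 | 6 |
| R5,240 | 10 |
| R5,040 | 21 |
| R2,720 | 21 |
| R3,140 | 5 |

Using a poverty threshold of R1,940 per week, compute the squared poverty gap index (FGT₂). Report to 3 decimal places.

Poor units: 38×R1,400 (q = 38 of N = 101).
Shortfall ratios: (1940−1400)/1940 = 0.2784 (×38).
Squared: 0.0775 (×38).
Sum = 2.944202; P₂ = 2.944202 / 101 = 0.029.

0.029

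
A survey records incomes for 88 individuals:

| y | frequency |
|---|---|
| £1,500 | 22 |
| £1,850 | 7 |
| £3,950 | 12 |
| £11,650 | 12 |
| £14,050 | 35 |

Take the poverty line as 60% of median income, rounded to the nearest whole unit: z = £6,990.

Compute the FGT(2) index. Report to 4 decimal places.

Below the line: 22×£1,500, 7×£1,850, 12×£3,950 (q = 41 of N = 88).
Relative gaps: (6990−1500)/6990 = 0.7854 (×22); (6990−1850)/6990 = 0.7353 (×7); (6990−3950)/6990 = 0.4349 (×12).
Squared: 0.6169 (×22); 0.5407 (×7); 0.1891 (×12).
Sum = 19.625801; P₂ = 19.625801 / 88 = 0.2230.

0.2230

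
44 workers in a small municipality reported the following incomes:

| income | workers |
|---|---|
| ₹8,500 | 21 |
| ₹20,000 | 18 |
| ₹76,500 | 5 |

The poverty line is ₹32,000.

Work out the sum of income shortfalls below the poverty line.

₹709,500

Below the line: 21×₹8,500, 18×₹20,000 (q = 39 of N = 44).
Individual gaps: 21×(32000−8500) = 493500; 18×(32000−20000) = 216000.
Aggregate gap = ₹709,500.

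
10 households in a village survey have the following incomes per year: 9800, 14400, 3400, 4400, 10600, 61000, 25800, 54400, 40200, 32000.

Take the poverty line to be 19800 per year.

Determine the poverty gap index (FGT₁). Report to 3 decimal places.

Below the line: 3400, 4400, 9800, 10600, 14400 (q = 5 of N = 10).
Normalized shortfalls: (19800−3400)/19800 = 0.8283; (19800−4400)/19800 = 0.7778; (19800−9800)/19800 = 0.5051; (19800−10600)/19800 = 0.4646; (19800−14400)/19800 = 0.2727.
Sum of shortfalls = 2.848485; P₁ averages over all N: 2.848485 / 10 = 0.285.

0.285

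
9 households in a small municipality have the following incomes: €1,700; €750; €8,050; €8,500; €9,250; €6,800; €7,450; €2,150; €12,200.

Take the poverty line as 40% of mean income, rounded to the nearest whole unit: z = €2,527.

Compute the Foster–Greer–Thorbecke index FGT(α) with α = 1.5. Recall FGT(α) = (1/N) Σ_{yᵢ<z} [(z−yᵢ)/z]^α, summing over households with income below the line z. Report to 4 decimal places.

Below the line: €750, €1,700, €2,150 (q = 3 of N = 9).
Relative gaps: (2527−750)/2527 = 0.7032; (2527−1700)/2527 = 0.3273; (2527−2150)/2527 = 0.1492.
Raised to α = 1.5: 0.58969; 0.18722; 0.05762.
Sum = 0.834533; FGT(1.5) = 0.834533 / 9 = 0.0927.

0.0927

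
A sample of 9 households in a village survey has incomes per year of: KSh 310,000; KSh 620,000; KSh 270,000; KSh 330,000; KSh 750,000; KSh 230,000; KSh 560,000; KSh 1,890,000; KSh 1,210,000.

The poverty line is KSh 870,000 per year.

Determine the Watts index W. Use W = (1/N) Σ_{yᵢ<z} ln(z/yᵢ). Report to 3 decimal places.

0.603

Below z: KSh 230,000, KSh 270,000, KSh 310,000, KSh 330,000, KSh 560,000, KSh 620,000, KSh 750,000 (q = 7 of N = 9).
Log gaps: ln(870000/230000) = 1.3304; ln(870000/270000) = 1.1701; ln(870000/310000) = 1.0319; ln(870000/330000) = 0.9694; ln(870000/560000) = 0.4406; ln(870000/620000) = 0.3388; ln(870000/750000) = 0.1484.
W = 5.429557 / 9 = 0.603.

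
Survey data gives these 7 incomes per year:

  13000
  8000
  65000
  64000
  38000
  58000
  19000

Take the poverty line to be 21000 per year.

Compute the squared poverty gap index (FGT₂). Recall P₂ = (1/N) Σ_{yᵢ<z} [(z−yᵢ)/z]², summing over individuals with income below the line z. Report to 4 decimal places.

0.0768

Below z: 8000, 13000, 19000 (q = 3 of N = 7).
Shortfall ratios: (21000−8000)/21000 = 0.6190; (21000−13000)/21000 = 0.3810; (21000−19000)/21000 = 0.0952.
Squared: 0.3832; 0.1451; 0.0091.
Sum = 0.537415; P₂ = 0.537415 / 7 = 0.0768.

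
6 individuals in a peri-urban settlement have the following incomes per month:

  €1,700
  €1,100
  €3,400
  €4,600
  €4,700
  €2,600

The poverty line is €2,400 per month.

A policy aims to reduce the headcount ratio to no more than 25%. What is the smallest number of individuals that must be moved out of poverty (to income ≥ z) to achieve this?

Currently q = 2 of N = 6 are below the line (H = 0.333).
A headcount ratio of at most 25% allows at most ⌊0.25 × 6⌋ = 1 poor individuals.
So at least 2 − 1 = 1 must be lifted.

1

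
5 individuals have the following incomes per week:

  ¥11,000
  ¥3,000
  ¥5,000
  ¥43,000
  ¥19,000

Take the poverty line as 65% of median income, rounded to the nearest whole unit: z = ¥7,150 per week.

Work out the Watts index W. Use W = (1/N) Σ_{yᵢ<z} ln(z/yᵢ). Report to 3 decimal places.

Poor units: ¥3,000, ¥5,000 (q = 2 of N = 5).
ln(z/y) terms: ln(7150/3000) = 0.8685; ln(7150/5000) = 0.3577.
W = 1.226175 / 5 = 0.245.

0.245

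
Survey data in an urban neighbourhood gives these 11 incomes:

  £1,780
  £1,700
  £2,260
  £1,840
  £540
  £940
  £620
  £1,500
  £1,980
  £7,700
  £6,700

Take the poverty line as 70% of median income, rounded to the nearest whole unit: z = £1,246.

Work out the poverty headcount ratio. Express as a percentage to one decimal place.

3 of the 11 individuals have income below £1,246.
H = 3/11 = 27.3%.

27.3%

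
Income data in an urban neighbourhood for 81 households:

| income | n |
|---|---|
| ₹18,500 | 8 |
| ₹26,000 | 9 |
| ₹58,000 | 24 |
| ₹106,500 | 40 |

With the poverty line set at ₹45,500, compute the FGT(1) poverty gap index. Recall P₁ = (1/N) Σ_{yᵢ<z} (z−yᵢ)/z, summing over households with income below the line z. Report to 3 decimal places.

Below z: 8×₹18,500, 9×₹26,000 (q = 17 of N = 81).
Gap ratios (z−y)/z: (45500−18500)/45500 = 0.5934 (×8); (45500−26000)/45500 = 0.4286 (×9).
Sum of shortfalls = 8.604396; P₁ averages over all N: 8.604396 / 81 = 0.106.

0.106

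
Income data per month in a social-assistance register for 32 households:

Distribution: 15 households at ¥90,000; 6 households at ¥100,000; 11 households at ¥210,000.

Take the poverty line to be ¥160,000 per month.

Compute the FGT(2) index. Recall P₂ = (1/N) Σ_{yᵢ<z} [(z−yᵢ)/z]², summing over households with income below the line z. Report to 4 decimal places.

Below the line: 15×¥90,000, 6×¥100,000 (q = 21 of N = 32).
Gap ratios (z−y)/z: (160000−90000)/160000 = 0.4375 (×15); (160000−100000)/160000 = 0.3750 (×6).
Squared: 0.1914 (×15); 0.1406 (×6).
Sum = 3.714844; P₂ = 3.714844 / 32 = 0.1161.

0.1161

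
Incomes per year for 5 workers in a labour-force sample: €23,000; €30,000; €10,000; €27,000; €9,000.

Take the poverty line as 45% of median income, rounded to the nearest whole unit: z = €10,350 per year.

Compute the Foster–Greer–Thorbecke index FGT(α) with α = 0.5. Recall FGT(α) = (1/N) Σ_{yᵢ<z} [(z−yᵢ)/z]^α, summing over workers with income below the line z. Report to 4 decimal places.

Poor units: €9,000, €10,000 (q = 2 of N = 5).
Shortfall ratios: (10350−9000)/10350 = 0.1304; (10350−10000)/10350 = 0.0338.
Raised to α = 0.5: 0.36116; 0.18389.
Sum = 0.545050; FGT(0.5) = 0.545050 / 5 = 0.1090.

0.1090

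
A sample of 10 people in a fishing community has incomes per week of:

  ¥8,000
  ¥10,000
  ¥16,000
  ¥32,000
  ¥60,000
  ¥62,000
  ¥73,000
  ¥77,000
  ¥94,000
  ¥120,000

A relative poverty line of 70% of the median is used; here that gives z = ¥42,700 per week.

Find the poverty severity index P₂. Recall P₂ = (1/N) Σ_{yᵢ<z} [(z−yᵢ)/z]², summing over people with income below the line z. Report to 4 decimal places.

0.1701

Below z: ¥8,000, ¥10,000, ¥16,000, ¥32,000 (q = 4 of N = 10).
Gap ratios (z−y)/z: (42700−8000)/42700 = 0.8126; (42700−10000)/42700 = 0.7658; (42700−16000)/42700 = 0.6253; (42700−32000)/42700 = 0.2506.
Squared: 0.6604; 0.5865; 0.3910; 0.0628.
Sum = 1.700640; P₂ = 1.700640 / 10 = 0.1701.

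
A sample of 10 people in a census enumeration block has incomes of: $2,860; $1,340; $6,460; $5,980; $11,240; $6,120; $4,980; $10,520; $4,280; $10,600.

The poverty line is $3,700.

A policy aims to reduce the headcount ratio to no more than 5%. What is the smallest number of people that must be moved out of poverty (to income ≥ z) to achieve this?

2

2 of the 10 people are poor, so H = 2/10 = 0.200.
A headcount ratio of at most 5% allows at most ⌊0.05 × 10⌋ = 0 poor people.
So at least 2 − 0 = 2 must be lifted.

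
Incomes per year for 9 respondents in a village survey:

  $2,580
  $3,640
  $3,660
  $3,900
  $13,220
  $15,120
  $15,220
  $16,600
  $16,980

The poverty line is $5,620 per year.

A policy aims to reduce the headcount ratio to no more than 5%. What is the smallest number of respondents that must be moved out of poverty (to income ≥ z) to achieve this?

4

Currently q = 4 of N = 9 are below the line (H = 0.444).
A headcount ratio of at most 5% allows at most ⌊0.05 × 9⌋ = 0 poor respondents.
So at least 4 − 0 = 4 must be lifted.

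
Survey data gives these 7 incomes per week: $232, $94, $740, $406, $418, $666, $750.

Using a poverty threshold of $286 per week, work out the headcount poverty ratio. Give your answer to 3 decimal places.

0.286

2 of the 7 families have income below $286.
H = 2/7 = 0.286.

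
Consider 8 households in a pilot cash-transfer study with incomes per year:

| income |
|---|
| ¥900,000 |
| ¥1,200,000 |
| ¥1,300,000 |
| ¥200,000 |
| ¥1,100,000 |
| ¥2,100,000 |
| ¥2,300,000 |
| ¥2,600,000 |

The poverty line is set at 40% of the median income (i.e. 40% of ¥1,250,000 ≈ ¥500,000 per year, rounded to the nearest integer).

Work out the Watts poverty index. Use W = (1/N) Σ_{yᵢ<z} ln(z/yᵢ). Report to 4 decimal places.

0.1145

Below z: ¥200,000 (q = 1 of N = 8).
Log shortfalls: ln(500000/200000) = 0.9163.
W = 0.916291 / 8 = 0.1145.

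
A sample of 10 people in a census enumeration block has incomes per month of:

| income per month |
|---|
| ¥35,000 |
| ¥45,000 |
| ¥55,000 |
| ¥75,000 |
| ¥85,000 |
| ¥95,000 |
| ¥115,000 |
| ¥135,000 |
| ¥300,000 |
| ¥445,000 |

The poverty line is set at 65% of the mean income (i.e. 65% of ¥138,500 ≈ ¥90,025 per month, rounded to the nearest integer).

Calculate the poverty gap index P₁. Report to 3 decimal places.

0.172

Poor units: ¥35,000, ¥45,000, ¥55,000, ¥75,000, ¥85,000 (q = 5 of N = 10).
Normalized shortfalls: (90025−35000)/90025 = 0.6112; (90025−45000)/90025 = 0.5001; (90025−55000)/90025 = 0.3891; (90025−75000)/90025 = 0.1669; (90025−85000)/90025 = 0.0558.
Sum of shortfalls = 1.723132; P₁ averages over all N: 1.723132 / 10 = 0.172.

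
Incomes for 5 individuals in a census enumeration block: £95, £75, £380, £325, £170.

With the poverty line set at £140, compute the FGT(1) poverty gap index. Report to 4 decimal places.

0.1571

Below the line: £75, £95 (q = 2 of N = 5).
Normalized shortfalls: (140−75)/140 = 0.4643; (140−95)/140 = 0.3214.
Σ = 0.785714. Dividing by the full population N = 5 gives P₁ = 0.1571.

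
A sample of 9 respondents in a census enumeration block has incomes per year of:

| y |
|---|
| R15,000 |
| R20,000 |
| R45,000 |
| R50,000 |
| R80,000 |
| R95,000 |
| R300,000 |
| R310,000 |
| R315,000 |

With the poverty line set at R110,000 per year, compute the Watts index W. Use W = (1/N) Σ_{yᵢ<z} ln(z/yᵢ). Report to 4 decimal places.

Below the line: R15,000, R20,000, R45,000, R50,000, R80,000, R95,000 (q = 6 of N = 9).
Log shortfalls: ln(110000/15000) = 1.9924; ln(110000/20000) = 1.7047; ln(110000/45000) = 0.8938; ln(110000/50000) = 0.7885; ln(110000/80000) = 0.3185; ln(110000/95000) = 0.1466.
W = 5.844511 / 9 = 0.6494.

0.6494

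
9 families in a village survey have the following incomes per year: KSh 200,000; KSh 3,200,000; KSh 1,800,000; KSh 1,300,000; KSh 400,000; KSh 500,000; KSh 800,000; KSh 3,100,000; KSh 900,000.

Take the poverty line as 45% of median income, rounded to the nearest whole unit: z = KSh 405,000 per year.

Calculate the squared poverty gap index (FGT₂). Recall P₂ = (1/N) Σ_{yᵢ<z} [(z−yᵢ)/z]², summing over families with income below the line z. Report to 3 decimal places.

Below the line: KSh 200,000, KSh 400,000 (q = 2 of N = 9).
Shortfall ratios: (405000−200000)/405000 = 0.5062; (405000−400000)/405000 = 0.0123.
Squared: 0.2562; 0.0002.
Sum = 0.256363; P₂ = 0.256363 / 9 = 0.028.

0.028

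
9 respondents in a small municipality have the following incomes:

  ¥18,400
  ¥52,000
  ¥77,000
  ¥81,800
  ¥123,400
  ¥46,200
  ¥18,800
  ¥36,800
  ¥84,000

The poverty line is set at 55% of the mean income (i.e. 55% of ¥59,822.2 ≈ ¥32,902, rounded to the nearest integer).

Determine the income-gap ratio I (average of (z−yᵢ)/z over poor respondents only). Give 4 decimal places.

0.4347

Below the line: ¥18,400, ¥18,800 (q = 2 of N = 9).
Relative gaps: 0.4408, 0.4286; sum = 0.869370.
I averages over the q = 2 poor units only: 0.869370 / 2 = 0.4347.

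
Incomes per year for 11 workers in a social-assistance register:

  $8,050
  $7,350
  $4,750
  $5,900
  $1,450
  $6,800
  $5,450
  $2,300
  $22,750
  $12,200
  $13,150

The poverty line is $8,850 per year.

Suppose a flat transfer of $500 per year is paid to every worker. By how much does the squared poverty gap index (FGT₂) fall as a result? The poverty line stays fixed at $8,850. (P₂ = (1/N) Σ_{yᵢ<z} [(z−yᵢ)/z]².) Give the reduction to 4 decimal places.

Before: below the line — $1,450, $2,300, $4,750, $5,450, $5,900, $6,800, $7,350, $8,050; squared poverty gap index (FGT₂) = 0.164619.
After the $500 transfer: below the line — $1,950, $2,800, $5,250, $5,950, $6,400, $7,300, $7,850, $8,550; squared poverty gap index (FGT₂) = 0.133571.
Reduction = 0.164619 − 0.133571 = 0.0310.

0.0310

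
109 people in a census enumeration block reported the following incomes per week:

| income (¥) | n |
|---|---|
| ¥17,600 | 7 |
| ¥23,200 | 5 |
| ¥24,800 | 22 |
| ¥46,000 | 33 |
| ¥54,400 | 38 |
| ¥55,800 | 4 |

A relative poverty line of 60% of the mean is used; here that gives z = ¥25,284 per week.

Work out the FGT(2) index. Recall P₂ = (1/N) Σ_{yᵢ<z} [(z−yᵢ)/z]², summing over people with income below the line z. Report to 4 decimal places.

Incomes under z: 7×¥17,600, 5×¥23,200, 22×¥24,800 (q = 34 of N = 109).
Relative gaps: (25284−17600)/25284 = 0.3039 (×7); (25284−23200)/25284 = 0.0824 (×5); (25284−24800)/25284 = 0.0191 (×22).
Squared: 0.0924 (×7); 0.0068 (×5); 0.0004 (×22).
Sum = 0.688549; P₂ = 0.688549 / 109 = 0.0063.

0.0063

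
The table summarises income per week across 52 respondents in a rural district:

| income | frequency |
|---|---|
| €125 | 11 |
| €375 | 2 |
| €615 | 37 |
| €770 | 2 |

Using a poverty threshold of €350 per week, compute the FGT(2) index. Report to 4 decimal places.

Poor units: 11×€125 (q = 11 of N = 52).
Normalized shortfalls: (350−125)/350 = 0.6429 (×11).
Squared: 0.4133 (×11).
Sum = 4.545918; P₂ = 4.545918 / 52 = 0.0874.

0.0874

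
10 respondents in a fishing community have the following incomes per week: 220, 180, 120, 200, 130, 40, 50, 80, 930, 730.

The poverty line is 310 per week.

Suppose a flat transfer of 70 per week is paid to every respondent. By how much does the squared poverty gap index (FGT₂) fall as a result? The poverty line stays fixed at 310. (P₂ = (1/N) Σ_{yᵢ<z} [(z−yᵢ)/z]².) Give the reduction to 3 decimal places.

0.172

Before: below the line — 40, 50, 80, 120, 130, 180, 200, 220; squared poverty gap index (FGT₂) = 0.31113.
After the 70 transfer: below the line — 110, 120, 150, 190, 200, 250, 270, 290; squared poverty gap index (FGT₂) = 0.13923.
Reduction = 0.31113 − 0.13923 = 0.172.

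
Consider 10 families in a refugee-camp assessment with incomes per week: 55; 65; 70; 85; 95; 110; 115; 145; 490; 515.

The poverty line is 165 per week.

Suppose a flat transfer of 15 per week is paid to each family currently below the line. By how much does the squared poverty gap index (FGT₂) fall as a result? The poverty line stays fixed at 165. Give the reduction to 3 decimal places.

Before: below the line — 55, 65, 70, 85, 95, 110, 115, 145; squared poverty gap index (FGT₂) = 0.17759.
After the 15 transfer: below the line — 70, 80, 85, 100, 110, 125, 130, 160; squared poverty gap index (FGT₂) = 0.12029.
Reduction = 0.17759 − 0.12029 = 0.057.

0.057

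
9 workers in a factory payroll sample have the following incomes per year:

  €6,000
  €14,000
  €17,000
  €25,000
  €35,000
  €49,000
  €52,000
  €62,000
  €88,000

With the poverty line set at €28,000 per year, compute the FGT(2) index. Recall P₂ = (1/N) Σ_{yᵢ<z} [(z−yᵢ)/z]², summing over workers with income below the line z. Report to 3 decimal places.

0.115

Poor units: €6,000, €14,000, €17,000, €25,000 (q = 4 of N = 9).
Gap ratios (z−y)/z: (28000−6000)/28000 = 0.7857; (28000−14000)/28000 = 0.5000; (28000−17000)/28000 = 0.3929; (28000−25000)/28000 = 0.1071.
Squared: 0.6173; 0.2500; 0.1543; 0.0115.
Sum = 1.033163; P₂ = 1.033163 / 9 = 0.115.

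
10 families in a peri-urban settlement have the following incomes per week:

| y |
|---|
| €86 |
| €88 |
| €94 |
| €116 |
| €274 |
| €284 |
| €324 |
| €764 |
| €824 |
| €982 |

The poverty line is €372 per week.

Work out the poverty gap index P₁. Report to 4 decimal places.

0.3597

Below z: €86, €88, €94, €116, €274, €284, €324 (q = 7 of N = 10).
Relative gaps: (372−86)/372 = 0.7688; (372−88)/372 = 0.7634; (372−94)/372 = 0.7473; (372−116)/372 = 0.6882; (372−274)/372 = 0.2634; (372−284)/372 = 0.2366; (372−324)/372 = 0.1290.
Sum of shortfalls = 3.596774; P₁ averages over all N: 3.596774 / 10 = 0.3597.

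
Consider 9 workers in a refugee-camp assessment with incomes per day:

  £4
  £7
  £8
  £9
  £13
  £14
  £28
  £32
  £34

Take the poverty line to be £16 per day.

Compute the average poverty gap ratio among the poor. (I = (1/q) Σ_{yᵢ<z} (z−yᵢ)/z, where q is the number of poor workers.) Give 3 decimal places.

Poor units: £4, £7, £8, £9, £13, £14 (q = 6 of N = 9).
Shortfall ratios (z−y)/z: 0.7500, 0.5625, 0.5000, 0.4375, 0.1875, 0.1250; sum = 2.562500.
The income-gap ratio divides by q (the poor only): 2.562500 / 6 = 0.427.

0.427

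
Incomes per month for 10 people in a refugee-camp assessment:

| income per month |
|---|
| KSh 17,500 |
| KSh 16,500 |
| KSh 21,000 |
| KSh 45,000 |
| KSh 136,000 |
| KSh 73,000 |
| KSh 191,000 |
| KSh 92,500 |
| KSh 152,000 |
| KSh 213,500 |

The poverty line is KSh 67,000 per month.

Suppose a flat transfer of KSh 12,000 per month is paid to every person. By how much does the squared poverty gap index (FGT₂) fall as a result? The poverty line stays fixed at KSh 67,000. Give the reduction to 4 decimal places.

0.0770

Before: below the line — KSh 16,500, KSh 17,500, KSh 21,000, KSh 45,000; squared poverty gap index (FGT₂) = 0.169314.
After the KSh 12,000 transfer: below the line — KSh 28,500, KSh 29,500, KSh 33,000, KSh 57,000; squared poverty gap index (FGT₂) = 0.092326.
Reduction = 0.169314 − 0.092326 = 0.0770.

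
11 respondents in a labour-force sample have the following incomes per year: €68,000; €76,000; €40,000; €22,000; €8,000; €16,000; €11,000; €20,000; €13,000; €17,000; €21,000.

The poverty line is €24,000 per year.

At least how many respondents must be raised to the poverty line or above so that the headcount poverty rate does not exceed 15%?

8 of the 11 respondents are poor, so H = 8/11 = 0.727.
A headcount ratio of at most 15% allows at most ⌊0.15 × 11⌋ = 1 poor respondents.
So at least 8 − 1 = 7 must be lifted.

7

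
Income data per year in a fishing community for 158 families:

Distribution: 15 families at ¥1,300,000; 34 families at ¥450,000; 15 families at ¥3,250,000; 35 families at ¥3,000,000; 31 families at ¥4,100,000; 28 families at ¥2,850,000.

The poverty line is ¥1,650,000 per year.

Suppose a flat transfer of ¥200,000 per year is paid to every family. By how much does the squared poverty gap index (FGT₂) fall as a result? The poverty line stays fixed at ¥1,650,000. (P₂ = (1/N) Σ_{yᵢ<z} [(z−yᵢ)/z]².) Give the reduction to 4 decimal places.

Before: below the line — 34×¥450,000, 15×¥1,300,000; squared poverty gap index (FGT₂) = 0.118091.
After the ¥200,000 transfer: below the line — 34×¥650,000, 15×¥1,500,000; squared poverty gap index (FGT₂) = 0.079826.
Reduction = 0.118091 − 0.079826 = 0.0383.

0.0383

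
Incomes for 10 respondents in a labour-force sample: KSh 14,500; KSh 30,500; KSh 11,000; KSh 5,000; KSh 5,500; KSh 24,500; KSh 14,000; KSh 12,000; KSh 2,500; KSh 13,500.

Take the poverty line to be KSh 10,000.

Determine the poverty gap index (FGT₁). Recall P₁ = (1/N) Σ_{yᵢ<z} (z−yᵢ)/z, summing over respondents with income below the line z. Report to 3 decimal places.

0.170

Below z: KSh 2,500, KSh 5,000, KSh 5,500 (q = 3 of N = 10).
Shortfall ratios: (10000−2500)/10000 = 0.7500; (10000−5000)/10000 = 0.5000; (10000−5500)/10000 = 0.4500.
Sum of shortfalls = 1.700000; P₁ averages over all N: 1.700000 / 10 = 0.170.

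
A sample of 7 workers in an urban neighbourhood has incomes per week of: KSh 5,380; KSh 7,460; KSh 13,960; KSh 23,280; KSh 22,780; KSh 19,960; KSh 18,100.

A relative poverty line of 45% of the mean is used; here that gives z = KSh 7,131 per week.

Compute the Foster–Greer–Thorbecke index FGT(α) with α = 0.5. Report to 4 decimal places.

Below z: KSh 5,380 (q = 1 of N = 7).
Gap ratios (z−y)/z: (7131−5380)/7131 = 0.2455.
Raised to α = 0.5: 0.49553.
Sum = 0.495528; FGT(0.5) = 0.495528 / 7 = 0.0708.

0.0708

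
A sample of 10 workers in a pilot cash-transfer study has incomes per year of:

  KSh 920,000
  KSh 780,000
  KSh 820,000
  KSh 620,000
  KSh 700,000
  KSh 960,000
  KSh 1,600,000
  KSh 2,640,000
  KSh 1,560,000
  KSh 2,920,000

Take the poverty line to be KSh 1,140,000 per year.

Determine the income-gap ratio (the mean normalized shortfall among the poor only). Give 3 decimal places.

Below the line: KSh 620,000, KSh 700,000, KSh 780,000, KSh 820,000, KSh 920,000, KSh 960,000 (q = 6 of N = 10).
Shortfall ratios (z−y)/z: 0.4561, 0.3860, 0.3158, 0.2807, 0.1930, 0.1579; sum = 1.789474.
I averages over the q = 6 poor units only: 1.789474 / 6 = 0.298.

0.298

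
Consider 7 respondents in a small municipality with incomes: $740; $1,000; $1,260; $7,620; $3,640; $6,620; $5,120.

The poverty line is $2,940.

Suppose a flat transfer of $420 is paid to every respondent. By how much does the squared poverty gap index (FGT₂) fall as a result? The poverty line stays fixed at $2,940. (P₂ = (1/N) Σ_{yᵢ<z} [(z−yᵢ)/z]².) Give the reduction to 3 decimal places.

0.072

Before: below the line — $740, $1,000, $1,260; squared poverty gap index (FGT₂) = 0.18884.
After the $420 transfer: below the line — $1,160, $1,420, $1,680; squared poverty gap index (FGT₂) = 0.11679.
Reduction = 0.18884 − 0.11679 = 0.072.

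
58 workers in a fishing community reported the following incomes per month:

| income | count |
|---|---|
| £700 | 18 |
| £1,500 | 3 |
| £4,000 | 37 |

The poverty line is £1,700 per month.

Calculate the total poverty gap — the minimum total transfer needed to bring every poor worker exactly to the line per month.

£18,600

Poor units: 18×£700, 3×£1,500 (q = 21 of N = 58).
Individual gaps: 18×(1700−700) = 18000; 3×(1700−1500) = 600.
Aggregate gap = £18,600.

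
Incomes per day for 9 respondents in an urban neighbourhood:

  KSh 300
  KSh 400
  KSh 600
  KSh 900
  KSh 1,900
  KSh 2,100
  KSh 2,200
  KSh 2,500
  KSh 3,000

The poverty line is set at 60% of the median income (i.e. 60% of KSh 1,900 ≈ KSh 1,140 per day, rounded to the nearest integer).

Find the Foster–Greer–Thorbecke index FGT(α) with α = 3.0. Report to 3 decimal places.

0.088

Poor units: KSh 300, KSh 400, KSh 600, KSh 900 (q = 4 of N = 9).
Shortfall ratios: (1140−300)/1140 = 0.7368; (1140−400)/1140 = 0.6491; (1140−600)/1140 = 0.4737; (1140−900)/1140 = 0.2105.
Raised to α = 3.0: 0.40006; 0.27351; 0.10628; 0.00933.
Sum = 0.789187; FGT(3.0) = 0.789187 / 9 = 0.088.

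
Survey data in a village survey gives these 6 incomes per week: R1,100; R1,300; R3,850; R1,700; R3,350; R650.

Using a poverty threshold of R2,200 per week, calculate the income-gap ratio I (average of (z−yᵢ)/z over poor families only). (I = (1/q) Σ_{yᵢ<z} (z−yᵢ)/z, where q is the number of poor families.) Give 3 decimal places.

0.460

Below z: R650, R1,100, R1,300, R1,700 (q = 4 of N = 6).
Relative gaps: 0.7045, 0.5000, 0.4091, 0.2273; sum = 1.840909.
The income-gap ratio divides by q (the poor only): 1.840909 / 4 = 0.460.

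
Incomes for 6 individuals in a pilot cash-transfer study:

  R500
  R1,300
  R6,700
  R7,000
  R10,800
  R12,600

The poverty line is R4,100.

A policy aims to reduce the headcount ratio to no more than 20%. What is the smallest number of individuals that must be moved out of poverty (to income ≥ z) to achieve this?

2 of the 6 individuals are poor, so H = 2/6 = 0.333.
A headcount ratio of at most 20% allows at most ⌊0.20 × 6⌋ = 1 poor individuals.
So at least 2 − 1 = 1 must be lifted.

1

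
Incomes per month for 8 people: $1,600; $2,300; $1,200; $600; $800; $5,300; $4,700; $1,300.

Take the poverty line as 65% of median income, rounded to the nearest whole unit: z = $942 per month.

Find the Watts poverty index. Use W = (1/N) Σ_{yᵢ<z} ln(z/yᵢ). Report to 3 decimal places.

0.077

Poor units: $600, $800 (q = 2 of N = 8).
Log gaps: ln(942/600) = 0.4511; ln(942/800) = 0.1634.
W = 0.614469 / 8 = 0.077.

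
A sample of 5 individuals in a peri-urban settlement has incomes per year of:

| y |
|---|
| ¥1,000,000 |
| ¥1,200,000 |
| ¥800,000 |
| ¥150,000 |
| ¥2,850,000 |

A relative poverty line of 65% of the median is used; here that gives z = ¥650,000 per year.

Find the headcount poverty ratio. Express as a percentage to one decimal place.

20.0%

1 of the 5 individuals have income below ¥650,000.
H = 1/5 = 20.0%.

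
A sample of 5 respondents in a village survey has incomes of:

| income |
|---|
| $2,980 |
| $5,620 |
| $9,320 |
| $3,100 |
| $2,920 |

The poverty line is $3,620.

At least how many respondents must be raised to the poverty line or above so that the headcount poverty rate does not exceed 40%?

3 of the 5 respondents are poor, so H = 3/5 = 0.600.
A headcount ratio of at most 40% allows at most ⌊0.40 × 5⌋ = 2 poor respondents.
So at least 3 − 2 = 1 must be lifted.

1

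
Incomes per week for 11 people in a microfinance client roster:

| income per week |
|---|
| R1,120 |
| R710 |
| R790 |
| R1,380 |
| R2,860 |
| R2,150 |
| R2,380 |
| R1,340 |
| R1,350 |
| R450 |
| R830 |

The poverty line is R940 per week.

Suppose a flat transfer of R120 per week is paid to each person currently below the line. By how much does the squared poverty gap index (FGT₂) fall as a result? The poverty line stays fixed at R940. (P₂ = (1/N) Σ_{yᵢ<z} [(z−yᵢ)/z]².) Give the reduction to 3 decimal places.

0.018

Before: below the line — R450, R710, R790, R830; squared poverty gap index (FGT₂) = 0.03371.
After the R120 transfer: below the line — R570, R830, R910; squared poverty gap index (FGT₂) = 0.01542.
Reduction = 0.03371 − 0.01542 = 0.018.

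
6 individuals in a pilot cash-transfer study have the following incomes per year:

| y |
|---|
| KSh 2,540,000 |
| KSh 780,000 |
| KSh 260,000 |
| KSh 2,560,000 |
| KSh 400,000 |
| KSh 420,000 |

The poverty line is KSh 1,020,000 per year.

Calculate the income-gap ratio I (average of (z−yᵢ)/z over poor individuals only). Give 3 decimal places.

Below the line: KSh 260,000, KSh 400,000, KSh 420,000, KSh 780,000 (q = 4 of N = 6).
Relative gaps: 0.7451, 0.6078, 0.5882, 0.2353; sum = 2.176471.
The income-gap ratio divides by q (the poor only): 2.176471 / 4 = 0.544.

0.544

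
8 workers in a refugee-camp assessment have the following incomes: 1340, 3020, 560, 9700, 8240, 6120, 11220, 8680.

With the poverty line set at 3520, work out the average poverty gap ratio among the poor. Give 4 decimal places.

0.5341

Below z: 560, 1340, 3020 (q = 3 of N = 8).
Relative gaps: 0.8409, 0.6193, 0.1420; sum = 1.602273.
I averages over the q = 3 poor units only: 1.602273 / 3 = 0.5341.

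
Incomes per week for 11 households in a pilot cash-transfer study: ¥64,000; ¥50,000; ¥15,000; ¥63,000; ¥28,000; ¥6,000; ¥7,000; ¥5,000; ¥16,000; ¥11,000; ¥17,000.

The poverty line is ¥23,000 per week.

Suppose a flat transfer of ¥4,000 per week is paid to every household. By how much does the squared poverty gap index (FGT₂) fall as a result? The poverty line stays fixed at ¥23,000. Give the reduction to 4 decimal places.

0.0962

Before: below the line — ¥5,000, ¥6,000, ¥7,000, ¥11,000, ¥15,000, ¥16,000, ¥17,000; squared poverty gap index (FGT₂) = 0.199691.
After the ¥4,000 transfer: below the line — ¥9,000, ¥10,000, ¥11,000, ¥15,000, ¥19,000, ¥20,000, ¥21,000; squared poverty gap index (FGT₂) = 0.103454.
Reduction = 0.199691 − 0.103454 = 0.0962.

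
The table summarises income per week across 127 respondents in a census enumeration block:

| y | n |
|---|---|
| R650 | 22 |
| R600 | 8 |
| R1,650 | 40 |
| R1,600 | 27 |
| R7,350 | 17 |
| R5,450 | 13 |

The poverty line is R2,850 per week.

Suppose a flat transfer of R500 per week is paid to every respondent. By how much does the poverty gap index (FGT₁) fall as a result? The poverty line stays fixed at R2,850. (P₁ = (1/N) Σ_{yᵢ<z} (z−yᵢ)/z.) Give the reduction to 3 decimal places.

Before: below the line — 8×R600, 22×R650, 27×R1,600, 40×R1,650; poverty gap index (FGT₁) = 0.40931.
After the R500 transfer: below the line — 8×R1,100, 22×R1,150, 27×R2,100, 40×R2,150; poverty gap index (FGT₁) = 0.27531.
Reduction = 0.40931 − 0.27531 = 0.134.

0.134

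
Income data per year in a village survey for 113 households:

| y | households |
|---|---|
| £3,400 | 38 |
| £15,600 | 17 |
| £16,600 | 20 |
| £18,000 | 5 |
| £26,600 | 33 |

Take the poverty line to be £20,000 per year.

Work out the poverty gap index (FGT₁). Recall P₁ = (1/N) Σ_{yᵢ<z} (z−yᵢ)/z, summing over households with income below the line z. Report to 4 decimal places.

Poor units: 38×£3,400, 17×£15,600, 20×£16,600, 5×£18,000 (q = 80 of N = 113).
Shortfall ratios: (20000−3400)/20000 = 0.8300 (×38); (20000−15600)/20000 = 0.2200 (×17); (20000−16600)/20000 = 0.1700 (×20); (20000−18000)/20000 = 0.1000 (×5).
Sum of shortfalls = 39.180000; P₁ averages over all N: 39.180000 / 113 = 0.3467.

0.3467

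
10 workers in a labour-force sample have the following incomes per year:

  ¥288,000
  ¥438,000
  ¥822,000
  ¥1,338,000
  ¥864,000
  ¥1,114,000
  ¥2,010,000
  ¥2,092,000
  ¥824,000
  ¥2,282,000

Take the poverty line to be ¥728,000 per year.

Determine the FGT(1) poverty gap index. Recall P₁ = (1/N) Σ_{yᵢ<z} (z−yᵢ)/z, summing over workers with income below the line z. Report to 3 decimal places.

0.100

Below the line: ¥288,000, ¥438,000 (q = 2 of N = 10).
Normalized shortfalls: (728000−288000)/728000 = 0.6044; (728000−438000)/728000 = 0.3984.
Σ = 1.002747. Dividing by the full population N = 10 gives P₁ = 0.100.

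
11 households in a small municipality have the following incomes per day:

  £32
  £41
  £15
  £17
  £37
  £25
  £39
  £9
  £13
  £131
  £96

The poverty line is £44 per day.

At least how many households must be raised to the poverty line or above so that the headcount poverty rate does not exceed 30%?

Currently q = 9 of N = 11 are below the line (H = 0.818).
A headcount ratio of at most 30% allows at most ⌊0.30 × 11⌋ = 3 poor households.
So at least 9 − 3 = 6 must be lifted.

6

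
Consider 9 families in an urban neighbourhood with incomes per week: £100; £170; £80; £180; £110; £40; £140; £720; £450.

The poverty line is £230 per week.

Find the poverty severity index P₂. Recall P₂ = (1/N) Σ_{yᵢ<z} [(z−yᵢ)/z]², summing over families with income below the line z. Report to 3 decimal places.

0.219

Below z: £40, £80, £100, £110, £140, £170, £180 (q = 7 of N = 9).
Normalized shortfalls: (230−40)/230 = 0.8261; (230−80)/230 = 0.6522; (230−100)/230 = 0.5652; (230−110)/230 = 0.5217; (230−140)/230 = 0.3913; (230−170)/230 = 0.2609; (230−180)/230 = 0.2174.
Squared: 0.6824; 0.4253; 0.3195; 0.2722; 0.1531; 0.0681; 0.0473.
Sum = 1.967864; P₂ = 1.967864 / 9 = 0.219.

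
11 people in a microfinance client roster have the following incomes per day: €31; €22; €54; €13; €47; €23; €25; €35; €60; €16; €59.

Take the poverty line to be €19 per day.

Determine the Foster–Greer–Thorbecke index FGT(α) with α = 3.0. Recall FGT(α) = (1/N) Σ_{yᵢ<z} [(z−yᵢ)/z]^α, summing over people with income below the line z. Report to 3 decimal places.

0.003

Below z: €13, €16 (q = 2 of N = 11).
Relative gaps: (19−13)/19 = 0.3158; (19−16)/19 = 0.1579.
Raised to α = 3.0: 0.03149; 0.00394.
Sum = 0.035428; FGT(3.0) = 0.035428 / 11 = 0.003.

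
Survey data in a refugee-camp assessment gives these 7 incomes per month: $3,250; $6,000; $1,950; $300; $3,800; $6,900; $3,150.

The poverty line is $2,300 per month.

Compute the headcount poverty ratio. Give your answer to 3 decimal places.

2 of the 7 respondents have income below $2,300.
H = 2/7 = 0.286.

0.286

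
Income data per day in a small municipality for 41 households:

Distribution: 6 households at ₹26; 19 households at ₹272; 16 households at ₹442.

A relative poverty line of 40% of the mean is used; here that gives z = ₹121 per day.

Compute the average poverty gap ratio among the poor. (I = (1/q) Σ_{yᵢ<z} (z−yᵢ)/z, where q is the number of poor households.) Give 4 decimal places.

0.7851

Below z: 6×₹26 (q = 6 of N = 41).
Relative gaps: 0.7851 (×6); sum = 4.710744.
The income-gap ratio divides by q (the poor only): 4.710744 / 6 = 0.7851.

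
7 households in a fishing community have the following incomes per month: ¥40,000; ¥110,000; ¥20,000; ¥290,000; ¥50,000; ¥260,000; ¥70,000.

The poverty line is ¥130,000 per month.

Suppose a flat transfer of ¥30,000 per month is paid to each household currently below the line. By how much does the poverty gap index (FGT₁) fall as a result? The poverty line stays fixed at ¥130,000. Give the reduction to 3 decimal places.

0.154

Before: below the line — ¥20,000, ¥40,000, ¥50,000, ¥70,000, ¥110,000; poverty gap index (FGT₁) = 0.39560.
After the ¥30,000 transfer: below the line — ¥50,000, ¥70,000, ¥80,000, ¥100,000; poverty gap index (FGT₁) = 0.24176.
Reduction = 0.39560 − 0.24176 = 0.154.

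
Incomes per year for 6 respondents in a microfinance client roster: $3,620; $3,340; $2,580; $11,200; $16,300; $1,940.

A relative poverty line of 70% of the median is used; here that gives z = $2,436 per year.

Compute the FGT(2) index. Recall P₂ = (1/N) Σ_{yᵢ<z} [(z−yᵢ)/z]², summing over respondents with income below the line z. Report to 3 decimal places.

0.007

Below the line: $1,940 (q = 1 of N = 6).
Shortfall ratios: (2436−1940)/2436 = 0.2036.
Squared: 0.0415.
Sum = 0.041458; P₂ = 0.041458 / 6 = 0.007.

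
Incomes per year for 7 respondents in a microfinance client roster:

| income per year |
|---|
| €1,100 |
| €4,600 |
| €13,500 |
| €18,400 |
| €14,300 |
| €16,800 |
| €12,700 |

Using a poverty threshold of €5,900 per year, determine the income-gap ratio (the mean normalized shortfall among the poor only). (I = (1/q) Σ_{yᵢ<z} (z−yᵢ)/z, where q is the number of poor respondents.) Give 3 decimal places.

0.517

Incomes under z: €1,100, €4,600 (q = 2 of N = 7).
Relative gaps: 0.8136, 0.2203; sum = 1.033898.
I averages over the q = 2 poor units only: 1.033898 / 2 = 0.517.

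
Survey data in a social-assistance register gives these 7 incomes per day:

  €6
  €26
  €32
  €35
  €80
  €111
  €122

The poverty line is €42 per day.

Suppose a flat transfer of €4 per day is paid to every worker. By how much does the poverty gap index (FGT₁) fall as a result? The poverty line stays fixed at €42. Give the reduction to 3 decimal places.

Before: below the line — €6, €26, €32, €35; poverty gap index (FGT₁) = 0.23469.
After the €4 transfer: below the line — €10, €30, €36, €39; poverty gap index (FGT₁) = 0.18027.
Reduction = 0.23469 − 0.18027 = 0.054.

0.054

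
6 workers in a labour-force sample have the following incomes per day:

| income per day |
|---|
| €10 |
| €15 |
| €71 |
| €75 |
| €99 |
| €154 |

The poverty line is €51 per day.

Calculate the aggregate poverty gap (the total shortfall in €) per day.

Incomes under z: €10, €15 (q = 2 of N = 6).
Individual gaps: 51−10 = 41; 51−15 = 36.
Aggregate gap = €77.

€77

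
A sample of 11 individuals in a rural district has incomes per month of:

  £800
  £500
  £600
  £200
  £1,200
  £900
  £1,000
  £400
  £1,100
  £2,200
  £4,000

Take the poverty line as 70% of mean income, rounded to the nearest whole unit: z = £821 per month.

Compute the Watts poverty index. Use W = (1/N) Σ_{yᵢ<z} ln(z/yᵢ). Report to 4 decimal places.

Poor units: £200, £400, £500, £600, £800 (q = 5 of N = 11).
ln(z/y) terms: ln(821/200) = 1.4122; ln(821/400) = 0.7191; ln(821/500) = 0.4959; ln(821/600) = 0.3136; ln(821/800) = 0.0259.
W = 2.966684 / 11 = 0.2697.

0.2697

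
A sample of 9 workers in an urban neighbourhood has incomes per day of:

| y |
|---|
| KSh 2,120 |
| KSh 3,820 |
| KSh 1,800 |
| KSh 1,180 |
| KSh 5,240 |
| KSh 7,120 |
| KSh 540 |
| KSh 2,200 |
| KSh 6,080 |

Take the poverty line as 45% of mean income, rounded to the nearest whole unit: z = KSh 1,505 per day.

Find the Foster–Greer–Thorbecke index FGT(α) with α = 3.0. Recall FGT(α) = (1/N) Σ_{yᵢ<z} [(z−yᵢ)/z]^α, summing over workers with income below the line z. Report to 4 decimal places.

Poor units: KSh 540, KSh 1,180 (q = 2 of N = 9).
Shortfall ratios: (1505−540)/1505 = 0.6412; (1505−1180)/1505 = 0.2159.
Raised to α = 3.0: 0.26362; 0.01007.
Sum = 0.273687; FGT(3.0) = 0.273687 / 9 = 0.0304.

0.0304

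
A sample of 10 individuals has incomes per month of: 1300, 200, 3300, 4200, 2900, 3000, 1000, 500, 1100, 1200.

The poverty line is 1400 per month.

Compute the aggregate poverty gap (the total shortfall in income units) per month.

3100

Incomes under z: 200, 500, 1000, 1100, 1200, 1300 (q = 6 of N = 10).
Individual gaps: 1400−200 = 1200; 1400−500 = 900; 1400−1000 = 400; 1400−1100 = 300; 1400−1200 = 200; 1400−1300 = 100.
Aggregate gap = 3100.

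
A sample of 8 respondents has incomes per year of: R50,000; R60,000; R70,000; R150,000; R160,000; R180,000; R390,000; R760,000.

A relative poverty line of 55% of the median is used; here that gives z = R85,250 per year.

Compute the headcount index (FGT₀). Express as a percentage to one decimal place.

3 of the 8 respondents have income below R85,250.
H = 3/8 = 37.5%.

37.5%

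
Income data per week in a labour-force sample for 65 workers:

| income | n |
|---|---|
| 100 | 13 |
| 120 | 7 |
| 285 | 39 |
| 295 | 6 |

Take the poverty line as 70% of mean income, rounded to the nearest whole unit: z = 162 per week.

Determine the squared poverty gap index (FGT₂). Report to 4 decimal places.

0.0365

Below z: 13×100, 7×120 (q = 20 of N = 65).
Shortfall ratios: (162−100)/162 = 0.3827 (×13); (162−120)/162 = 0.2593 (×7).
Squared: 0.1465 (×13); 0.0672 (×7).
Sum = 2.374638; P₂ = 2.374638 / 65 = 0.0365.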